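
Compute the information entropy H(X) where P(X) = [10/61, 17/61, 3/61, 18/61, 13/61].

H(X) = -Σ p(x) log₂ p(x)
  -10/61 × log₂(10/61) = 0.4277
  -17/61 × log₂(17/61) = 0.5137
  -3/61 × log₂(3/61) = 0.2137
  -18/61 × log₂(18/61) = 0.5196
  -13/61 × log₂(13/61) = 0.4753
H(X) = 2.1500 bits


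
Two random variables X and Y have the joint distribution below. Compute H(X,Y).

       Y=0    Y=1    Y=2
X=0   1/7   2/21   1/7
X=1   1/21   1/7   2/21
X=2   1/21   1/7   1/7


H(X,Y) = -Σ p(x,y) log₂ p(x,y)
  p(0,0)=1/7: -0.1429 × log₂(0.1429) = 0.4011
  p(0,1)=2/21: -0.0952 × log₂(0.0952) = 0.3231
  p(0,2)=1/7: -0.1429 × log₂(0.1429) = 0.4011
  p(1,0)=1/21: -0.0476 × log₂(0.0476) = 0.2092
  p(1,1)=1/7: -0.1429 × log₂(0.1429) = 0.4011
  p(1,2)=2/21: -0.0952 × log₂(0.0952) = 0.3231
  p(2,0)=1/21: -0.0476 × log₂(0.0476) = 0.2092
  p(2,1)=1/7: -0.1429 × log₂(0.1429) = 0.4011
  p(2,2)=1/7: -0.1429 × log₂(0.1429) = 0.4011
H(X,Y) = 3.0697 bits


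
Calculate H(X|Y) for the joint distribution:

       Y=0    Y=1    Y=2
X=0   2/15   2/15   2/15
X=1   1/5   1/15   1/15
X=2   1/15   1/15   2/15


H(X|Y) = Σ_y p(y) H(X|Y=y)
  p(Y=0) = 2/5, H(X|Y=0) = 1.4591
  p(Y=1) = 4/15, H(X|Y=1) = 1.5000
  p(Y=2) = 1/3, H(X|Y=2) = 1.5219
H(X|Y) = 0.4000×1.4591 + 0.2667×1.5000 + 0.3333×1.5219 = 1.4910 bits


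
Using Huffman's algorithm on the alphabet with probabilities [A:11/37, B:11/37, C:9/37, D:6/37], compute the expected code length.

Huffman tree construction:
Combine smallest probabilities repeatedly
Resulting codes:
  A: 10 (length 2)
  B: 11 (length 2)
  C: 01 (length 2)
  D: 00 (length 2)
Average length = Σ p(s) × length(s) = 2.0000 bits


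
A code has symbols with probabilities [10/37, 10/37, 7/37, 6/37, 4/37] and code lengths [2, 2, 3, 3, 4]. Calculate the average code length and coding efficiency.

Average length L = Σ p_i × l_i = 2.5676 bits
Entropy H = 2.2473 bits
Efficiency η = H/L × 100% = 87.53%


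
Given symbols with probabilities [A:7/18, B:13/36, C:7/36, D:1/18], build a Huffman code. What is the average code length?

Huffman tree construction:
Combine smallest probabilities repeatedly
Resulting codes:
  A: 0 (length 1)
  B: 11 (length 2)
  C: 101 (length 3)
  D: 100 (length 3)
Average length = Σ p(s) × length(s) = 1.8611 bits


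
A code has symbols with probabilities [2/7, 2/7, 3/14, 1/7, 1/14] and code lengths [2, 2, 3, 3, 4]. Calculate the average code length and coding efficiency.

Average length L = Σ p_i × l_i = 2.5000 bits
Entropy H = 2.1820 bits
Efficiency η = H/L × 100% = 87.28%


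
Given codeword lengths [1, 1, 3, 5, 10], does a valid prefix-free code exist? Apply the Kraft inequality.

Kraft inequality: Σ 2^(-l_i) ≤ 1 for prefix-free code
Calculating: 2^(-1) + 2^(-1) + 2^(-3) + 2^(-5) + 2^(-10)
= 0.5 + 0.5 + 0.125 + 0.03125 + 0.0009765625
= 1.1572
Since 1.1572 > 1, prefix-free code does not exist


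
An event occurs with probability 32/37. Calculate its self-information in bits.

Information content I(x) = -log₂(p(x))
I = -log₂(32/37) = -log₂(0.8649)
I = 0.2095 bits


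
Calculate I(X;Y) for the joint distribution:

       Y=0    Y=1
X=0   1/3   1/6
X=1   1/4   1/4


H(X) = 1.0000, H(Y) = 0.9799, H(X,Y) = 1.9591
I(X;Y) = H(X) + H(Y) - H(X,Y) = 0.0207 bits


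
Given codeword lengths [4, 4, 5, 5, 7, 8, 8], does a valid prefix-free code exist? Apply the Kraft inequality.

Kraft inequality: Σ 2^(-l_i) ≤ 1 for prefix-free code
Calculating: 2^(-4) + 2^(-4) + 2^(-5) + 2^(-5) + 2^(-7) + 2^(-8) + 2^(-8)
= 0.0625 + 0.0625 + 0.03125 + 0.03125 + 0.0078125 + 0.00390625 + 0.00390625
= 0.2031
Since 0.2031 ≤ 1, prefix-free code exists


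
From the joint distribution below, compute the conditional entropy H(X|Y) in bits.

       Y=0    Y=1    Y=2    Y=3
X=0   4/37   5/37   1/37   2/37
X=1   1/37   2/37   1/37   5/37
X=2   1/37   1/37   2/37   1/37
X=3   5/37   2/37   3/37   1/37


H(X|Y) = Σ_y p(y) H(X|Y=y)
  p(Y=0) = 11/37, H(X|Y=0) = 1.6767
  p(Y=1) = 10/37, H(X|Y=1) = 1.7610
  p(Y=2) = 7/37, H(X|Y=2) = 1.8424
  p(Y=3) = 9/37, H(X|Y=3) = 1.6577
H(X|Y) = 0.2973×1.6767 + 0.2703×1.7610 + 0.1892×1.8424 + 0.2432×1.6577 = 1.7262 bits


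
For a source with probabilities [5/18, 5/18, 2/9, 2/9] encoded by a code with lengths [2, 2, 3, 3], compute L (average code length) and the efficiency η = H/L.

Average length L = Σ p_i × l_i = 2.4444 bits
Entropy H = 1.9911 bits
Efficiency η = H/L × 100% = 81.45%


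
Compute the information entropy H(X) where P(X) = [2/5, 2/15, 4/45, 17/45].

H(X) = -Σ p(x) log₂ p(x)
  -2/5 × log₂(2/5) = 0.5288
  -2/15 × log₂(2/15) = 0.3876
  -4/45 × log₂(4/45) = 0.3104
  -17/45 × log₂(17/45) = 0.5305
H(X) = 1.7573 bits


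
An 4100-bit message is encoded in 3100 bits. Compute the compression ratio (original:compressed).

Compression ratio = Original / Compressed
= 4100 / 3100 = 1.32:1


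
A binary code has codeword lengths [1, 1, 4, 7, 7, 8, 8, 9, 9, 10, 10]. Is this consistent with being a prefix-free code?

Kraft inequality: Σ 2^(-l_i) ≤ 1 for prefix-free code
Calculating: 2^(-1) + 2^(-1) + 2^(-4) + 2^(-7) + 2^(-7) + 2^(-8) + 2^(-8) + 2^(-9) + 2^(-9) + 2^(-10) + 2^(-10)
= 0.5 + 0.5 + 0.0625 + 0.0078125 + 0.0078125 + 0.00390625 + 0.00390625 + 0.001953125 + 0.001953125 + 0.0009765625 + 0.0009765625
= 1.0918
Since 1.0918 > 1, prefix-free code does not exist


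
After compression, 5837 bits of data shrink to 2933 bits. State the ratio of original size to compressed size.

Compression ratio = Original / Compressed
= 5837 / 2933 = 1.99:1


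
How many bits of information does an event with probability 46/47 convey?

Information content I(x) = -log₂(p(x))
I = -log₂(46/47) = -log₂(0.9787)
I = 0.0310 bits


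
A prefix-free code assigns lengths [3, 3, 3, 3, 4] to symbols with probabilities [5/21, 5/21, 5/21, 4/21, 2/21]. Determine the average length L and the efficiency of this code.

Average length L = Σ p_i × l_i = 3.0952 bits
Entropy H = 2.2576 bits
Efficiency η = H/L × 100% = 72.94%


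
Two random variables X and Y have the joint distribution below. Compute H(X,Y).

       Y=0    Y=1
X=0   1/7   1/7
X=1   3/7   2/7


H(X,Y) = -Σ p(x,y) log₂ p(x,y)
  p(0,0)=1/7: -0.1429 × log₂(0.1429) = 0.4011
  p(0,1)=1/7: -0.1429 × log₂(0.1429) = 0.4011
  p(1,0)=3/7: -0.4286 × log₂(0.4286) = 0.5239
  p(1,1)=2/7: -0.2857 × log₂(0.2857) = 0.5164
H(X,Y) = 1.8424 bits


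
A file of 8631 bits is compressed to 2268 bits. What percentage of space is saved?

Space savings = (1 - Compressed/Original) × 100%
= (1 - 2268/8631) × 100%
= 73.72%


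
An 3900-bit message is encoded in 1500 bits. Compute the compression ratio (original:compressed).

Compression ratio = Original / Compressed
= 3900 / 1500 = 2.60:1


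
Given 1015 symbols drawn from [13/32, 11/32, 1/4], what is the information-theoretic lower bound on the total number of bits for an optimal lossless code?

Entropy H = 1.5575 bits/symbol
Minimum bits = H × n = 1.5575 × 1015
= 1580.88 bits


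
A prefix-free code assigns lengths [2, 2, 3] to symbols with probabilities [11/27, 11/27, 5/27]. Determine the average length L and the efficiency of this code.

Average length L = Σ p_i × l_i = 2.1852 bits
Entropy H = 1.5061 bits
Efficiency η = H/L × 100% = 68.92%


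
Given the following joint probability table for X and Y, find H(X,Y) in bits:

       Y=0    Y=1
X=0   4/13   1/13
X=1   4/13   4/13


H(X,Y) = -Σ p(x,y) log₂ p(x,y)
  p(0,0)=4/13: -0.3077 × log₂(0.3077) = 0.5232
  p(0,1)=1/13: -0.0769 × log₂(0.0769) = 0.2846
  p(1,0)=4/13: -0.3077 × log₂(0.3077) = 0.5232
  p(1,1)=4/13: -0.3077 × log₂(0.3077) = 0.5232
H(X,Y) = 1.8543 bits


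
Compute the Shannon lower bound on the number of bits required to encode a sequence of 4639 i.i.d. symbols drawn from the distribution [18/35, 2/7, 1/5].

Entropy H = 1.4742 bits/symbol
Minimum bits = H × n = 1.4742 × 4639
= 6838.61 bits


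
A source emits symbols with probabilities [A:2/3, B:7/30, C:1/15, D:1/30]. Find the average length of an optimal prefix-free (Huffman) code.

Huffman tree construction:
Combine smallest probabilities repeatedly
Resulting codes:
  A: 1 (length 1)
  B: 01 (length 2)
  C: 001 (length 3)
  D: 000 (length 3)
Average length = Σ p(s) × length(s) = 1.4333 bits


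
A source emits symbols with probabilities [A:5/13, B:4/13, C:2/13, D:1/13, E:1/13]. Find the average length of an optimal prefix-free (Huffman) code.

Huffman tree construction:
Combine smallest probabilities repeatedly
Resulting codes:
  A: 0 (length 1)
  B: 10 (length 2)
  C: 110 (length 3)
  D: 1110 (length 4)
  E: 1111 (length 4)
Average length = Σ p(s) × length(s) = 2.0769 bits


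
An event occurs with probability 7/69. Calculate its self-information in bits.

Information content I(x) = -log₂(p(x))
I = -log₂(7/69) = -log₂(0.1014)
I = 3.3012 bits


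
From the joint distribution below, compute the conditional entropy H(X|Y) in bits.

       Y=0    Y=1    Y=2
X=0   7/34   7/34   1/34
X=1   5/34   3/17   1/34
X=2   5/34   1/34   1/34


H(X|Y) = Σ_y p(y) H(X|Y=y)
  p(Y=0) = 1/2, H(X|Y=0) = 1.5657
  p(Y=1) = 7/17, H(X|Y=1) = 1.2958
  p(Y=2) = 3/34, H(X|Y=2) = 1.5850
H(X|Y) = 0.5000×1.5657 + 0.4118×1.2958 + 0.0882×1.5850 = 1.4563 bits


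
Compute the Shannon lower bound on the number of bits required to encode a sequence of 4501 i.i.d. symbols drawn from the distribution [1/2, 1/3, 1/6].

Entropy H = 1.4591 bits/symbol
Minimum bits = H × n = 1.4591 × 4501
= 6567.62 bits


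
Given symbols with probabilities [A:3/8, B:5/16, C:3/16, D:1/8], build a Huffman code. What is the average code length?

Huffman tree construction:
Combine smallest probabilities repeatedly
Resulting codes:
  A: 0 (length 1)
  B: 10 (length 2)
  C: 111 (length 3)
  D: 110 (length 3)
Average length = Σ p(s) × length(s) = 1.9375 bits


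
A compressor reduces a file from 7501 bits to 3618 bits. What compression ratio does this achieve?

Compression ratio = Original / Compressed
= 7501 / 3618 = 2.07:1


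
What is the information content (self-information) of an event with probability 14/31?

Information content I(x) = -log₂(p(x))
I = -log₂(14/31) = -log₂(0.4516)
I = 1.1468 bits


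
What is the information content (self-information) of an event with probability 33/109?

Information content I(x) = -log₂(p(x))
I = -log₂(33/109) = -log₂(0.3028)
I = 1.7238 bits


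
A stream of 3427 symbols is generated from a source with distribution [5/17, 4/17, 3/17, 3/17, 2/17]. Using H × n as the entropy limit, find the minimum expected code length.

Entropy H = 2.2569 bits/symbol
Minimum bits = H × n = 2.2569 × 3427
= 7734.43 bits


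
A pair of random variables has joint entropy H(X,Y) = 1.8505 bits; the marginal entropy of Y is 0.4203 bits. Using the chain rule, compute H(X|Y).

Chain rule: H(X,Y) = H(X|Y) + H(Y)
H(X|Y) = H(X,Y) - H(Y) = 1.8505 - 0.4203 = 1.4302 bits


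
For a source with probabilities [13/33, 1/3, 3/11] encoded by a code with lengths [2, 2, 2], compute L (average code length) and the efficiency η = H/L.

Average length L = Σ p_i × l_i = 2.0000 bits
Entropy H = 1.5690 bits
Efficiency η = H/L × 100% = 78.45%


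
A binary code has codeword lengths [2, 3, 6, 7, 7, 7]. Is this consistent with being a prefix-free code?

Kraft inequality: Σ 2^(-l_i) ≤ 1 for prefix-free code
Calculating: 2^(-2) + 2^(-3) + 2^(-6) + 2^(-7) + 2^(-7) + 2^(-7)
= 0.25 + 0.125 + 0.015625 + 0.0078125 + 0.0078125 + 0.0078125
= 0.4141
Since 0.4141 ≤ 1, prefix-free code exists


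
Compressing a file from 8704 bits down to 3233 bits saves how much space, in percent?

Space savings = (1 - Compressed/Original) × 100%
= (1 - 3233/8704) × 100%
= 62.86%


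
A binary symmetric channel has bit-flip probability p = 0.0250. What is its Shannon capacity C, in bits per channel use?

For BSC with error probability p:
C = 1 - H(p) where H(p) is binary entropy
H(0.0250) = -0.0250 × log₂(0.0250) - 0.9750 × log₂(0.9750)
H(p) = 0.1687
C = 1 - 0.1687 = 0.8313 bits/use


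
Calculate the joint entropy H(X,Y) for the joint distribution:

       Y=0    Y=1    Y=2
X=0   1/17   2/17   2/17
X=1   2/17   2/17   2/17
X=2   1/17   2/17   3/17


H(X,Y) = -Σ p(x,y) log₂ p(x,y)
  p(0,0)=1/17: -0.0588 × log₂(0.0588) = 0.2404
  p(0,1)=2/17: -0.1176 × log₂(0.1176) = 0.3632
  p(0,2)=2/17: -0.1176 × log₂(0.1176) = 0.3632
  p(1,0)=2/17: -0.1176 × log₂(0.1176) = 0.3632
  p(1,1)=2/17: -0.1176 × log₂(0.1176) = 0.3632
  p(1,2)=2/17: -0.1176 × log₂(0.1176) = 0.3632
  p(2,0)=1/17: -0.0588 × log₂(0.0588) = 0.2404
  p(2,1)=2/17: -0.1176 × log₂(0.1176) = 0.3632
  p(2,2)=3/17: -0.1765 × log₂(0.1765) = 0.4416
H(X,Y) = 3.1019 bits


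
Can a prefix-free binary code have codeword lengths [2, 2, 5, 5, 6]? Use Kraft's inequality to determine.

Kraft inequality: Σ 2^(-l_i) ≤ 1 for prefix-free code
Calculating: 2^(-2) + 2^(-2) + 2^(-5) + 2^(-5) + 2^(-6)
= 0.25 + 0.25 + 0.03125 + 0.03125 + 0.015625
= 0.5781
Since 0.5781 ≤ 1, prefix-free code exists


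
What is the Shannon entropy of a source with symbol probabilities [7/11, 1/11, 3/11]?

H(X) = -Σ p(x) log₂ p(x)
  -7/11 × log₂(7/11) = 0.4150
  -1/11 × log₂(1/11) = 0.3145
  -3/11 × log₂(3/11) = 0.5112
H(X) = 1.2407 bits


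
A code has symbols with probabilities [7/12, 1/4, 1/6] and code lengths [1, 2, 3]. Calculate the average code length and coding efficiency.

Average length L = Σ p_i × l_i = 1.5833 bits
Entropy H = 1.3844 bits
Efficiency η = H/L × 100% = 87.44%


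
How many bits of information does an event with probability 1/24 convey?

Information content I(x) = -log₂(p(x))
I = -log₂(1/24) = -log₂(0.0417)
I = 4.5850 bits


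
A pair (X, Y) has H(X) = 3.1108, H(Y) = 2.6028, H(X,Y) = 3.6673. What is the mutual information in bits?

I(X;Y) = H(X) + H(Y) - H(X,Y)
I(X;Y) = 3.1108 + 2.6028 - 3.6673 = 2.0463 bits


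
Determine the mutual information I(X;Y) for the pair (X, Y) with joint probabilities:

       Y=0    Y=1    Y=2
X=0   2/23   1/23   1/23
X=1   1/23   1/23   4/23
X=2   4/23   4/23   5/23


H(X) = 1.4098, H(Y) = 1.5505, H(X,Y) = 2.8884
I(X;Y) = H(X) + H(Y) - H(X,Y) = 0.0720 bits


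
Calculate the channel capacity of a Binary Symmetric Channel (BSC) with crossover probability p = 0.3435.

For BSC with error probability p:
C = 1 - H(p) where H(p) is binary entropy
H(0.3435) = -0.3435 × log₂(0.3435) - 0.6565 × log₂(0.6565)
H(p) = 0.9281
C = 1 - 0.9281 = 0.0719 bits/use


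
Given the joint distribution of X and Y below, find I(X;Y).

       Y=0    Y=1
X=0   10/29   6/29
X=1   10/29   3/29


H(X) = 0.9923, H(Y) = 0.8936, H(X,Y) = 1.8682
I(X;Y) = H(X) + H(Y) - H(X,Y) = 0.0176 bits


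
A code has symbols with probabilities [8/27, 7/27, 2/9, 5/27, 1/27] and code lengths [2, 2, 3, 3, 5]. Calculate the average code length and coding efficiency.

Average length L = Σ p_i × l_i = 2.5185 bits
Entropy H = 2.1337 bits
Efficiency η = H/L × 100% = 84.72%


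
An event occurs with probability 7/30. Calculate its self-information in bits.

Information content I(x) = -log₂(p(x))
I = -log₂(7/30) = -log₂(0.2333)
I = 2.0995 bits


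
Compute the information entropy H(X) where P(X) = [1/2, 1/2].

H(X) = -Σ p(x) log₂ p(x)
  -1/2 × log₂(1/2) = 0.5000
  -1/2 × log₂(1/2) = 0.5000
H(X) = 1.0000 bits


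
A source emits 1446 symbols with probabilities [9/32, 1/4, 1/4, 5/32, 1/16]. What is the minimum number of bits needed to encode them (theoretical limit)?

Entropy H = 2.1832 bits/symbol
Minimum bits = H × n = 2.1832 × 1446
= 3156.85 bits


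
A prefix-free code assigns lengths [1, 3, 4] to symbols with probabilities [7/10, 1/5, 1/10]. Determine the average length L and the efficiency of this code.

Average length L = Σ p_i × l_i = 1.7000 bits
Entropy H = 1.1568 bits
Efficiency η = H/L × 100% = 68.05%


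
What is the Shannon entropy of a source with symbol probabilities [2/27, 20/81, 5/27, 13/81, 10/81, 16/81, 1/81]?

H(X) = -Σ p(x) log₂ p(x)
  -2/27 × log₂(2/27) = 0.2781
  -20/81 × log₂(20/81) = 0.4983
  -5/27 × log₂(5/27) = 0.4505
  -13/81 × log₂(13/81) = 0.4236
  -10/81 × log₂(10/81) = 0.3726
  -16/81 × log₂(16/81) = 0.4622
  -1/81 × log₂(1/81) = 0.0783
H(X) = 2.5636 bits


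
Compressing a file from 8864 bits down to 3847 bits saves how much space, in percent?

Space savings = (1 - Compressed/Original) × 100%
= (1 - 3847/8864) × 100%
= 56.60%


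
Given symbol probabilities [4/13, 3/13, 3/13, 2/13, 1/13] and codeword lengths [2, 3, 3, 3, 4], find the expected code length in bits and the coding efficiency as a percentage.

Average length L = Σ p_i × l_i = 2.7692 bits
Entropy H = 2.1997 bits
Efficiency η = H/L × 100% = 79.43%


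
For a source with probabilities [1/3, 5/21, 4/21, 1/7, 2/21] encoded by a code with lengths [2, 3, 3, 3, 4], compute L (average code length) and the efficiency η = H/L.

Average length L = Σ p_i × l_i = 2.7619 bits
Entropy H = 2.2011 bits
Efficiency η = H/L × 100% = 79.69%


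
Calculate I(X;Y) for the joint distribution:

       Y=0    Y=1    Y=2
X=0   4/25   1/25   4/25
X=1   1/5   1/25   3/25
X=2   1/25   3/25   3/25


H(X) = 1.5755, H(Y) = 1.5219, H(X,Y) = 2.9689
I(X;Y) = H(X) + H(Y) - H(X,Y) = 0.1285 bits


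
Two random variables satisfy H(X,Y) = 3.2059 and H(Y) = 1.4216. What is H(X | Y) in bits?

Chain rule: H(X,Y) = H(X|Y) + H(Y)
H(X|Y) = H(X,Y) - H(Y) = 3.2059 - 1.4216 = 1.7843 bits


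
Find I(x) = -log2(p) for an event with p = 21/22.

Information content I(x) = -log₂(p(x))
I = -log₂(21/22) = -log₂(0.9545)
I = 0.0671 bits


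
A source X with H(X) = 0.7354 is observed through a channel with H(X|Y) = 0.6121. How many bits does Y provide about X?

I(X;Y) = H(X) - H(X|Y)
I(X;Y) = 0.7354 - 0.6121 = 0.1233 bits


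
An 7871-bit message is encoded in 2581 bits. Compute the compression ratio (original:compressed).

Compression ratio = Original / Compressed
= 7871 / 2581 = 3.05:1


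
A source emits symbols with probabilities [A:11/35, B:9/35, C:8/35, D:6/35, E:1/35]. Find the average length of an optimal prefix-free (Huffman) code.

Huffman tree construction:
Combine smallest probabilities repeatedly
Resulting codes:
  A: 11 (length 2)
  B: 10 (length 2)
  C: 01 (length 2)
  D: 001 (length 3)
  E: 000 (length 3)
Average length = Σ p(s) × length(s) = 2.2000 bits


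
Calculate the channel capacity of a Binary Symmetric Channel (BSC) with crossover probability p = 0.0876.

For BSC with error probability p:
C = 1 - H(p) where H(p) is binary entropy
H(0.0876) = -0.0876 × log₂(0.0876) - 0.9124 × log₂(0.9124)
H(p) = 0.4284
C = 1 - 0.4284 = 0.5716 bits/use


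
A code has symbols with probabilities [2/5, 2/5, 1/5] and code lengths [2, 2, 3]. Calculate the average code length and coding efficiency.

Average length L = Σ p_i × l_i = 2.2000 bits
Entropy H = 1.5219 bits
Efficiency η = H/L × 100% = 69.18%


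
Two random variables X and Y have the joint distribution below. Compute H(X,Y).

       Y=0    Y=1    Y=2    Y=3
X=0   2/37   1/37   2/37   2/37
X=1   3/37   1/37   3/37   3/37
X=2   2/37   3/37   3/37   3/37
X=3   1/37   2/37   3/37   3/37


H(X,Y) = -Σ p(x,y) log₂ p(x,y)
  p(0,0)=2/37: -0.0541 × log₂(0.0541) = 0.2275
  p(0,1)=1/37: -0.0270 × log₂(0.0270) = 0.1408
  p(0,2)=2/37: -0.0541 × log₂(0.0541) = 0.2275
  p(0,3)=2/37: -0.0541 × log₂(0.0541) = 0.2275
  p(1,0)=3/37: -0.0811 × log₂(0.0811) = 0.2939
  p(1,1)=1/37: -0.0270 × log₂(0.0270) = 0.1408
  p(1,2)=3/37: -0.0811 × log₂(0.0811) = 0.2939
  p(1,3)=3/37: -0.0811 × log₂(0.0811) = 0.2939
  p(2,0)=2/37: -0.0541 × log₂(0.0541) = 0.2275
  p(2,1)=3/37: -0.0811 × log₂(0.0811) = 0.2939
  p(2,2)=3/37: -0.0811 × log₂(0.0811) = 0.2939
  p(2,3)=3/37: -0.0811 × log₂(0.0811) = 0.2939
  p(3,0)=1/37: -0.0270 × log₂(0.0270) = 0.1408
  p(3,1)=2/37: -0.0541 × log₂(0.0541) = 0.2275
  p(3,2)=3/37: -0.0811 × log₂(0.0811) = 0.2939
  p(3,3)=3/37: -0.0811 × log₂(0.0811) = 0.2939
H(X,Y) = 3.9111 bits


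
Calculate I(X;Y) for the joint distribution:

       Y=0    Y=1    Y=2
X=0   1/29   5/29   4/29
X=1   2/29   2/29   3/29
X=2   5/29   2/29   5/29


H(X) = 1.5514, H(Y) = 1.5632, H(X,Y) = 3.0103
I(X;Y) = H(X) + H(Y) - H(X,Y) = 0.1043 bits


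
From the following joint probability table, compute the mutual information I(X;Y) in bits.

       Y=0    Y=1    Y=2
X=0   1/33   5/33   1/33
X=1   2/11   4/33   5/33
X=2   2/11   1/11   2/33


H(X) = 1.5199, H(Y) = 1.5557, H(X,Y) = 2.9537
I(X;Y) = H(X) + H(Y) - H(X,Y) = 0.1220 bits


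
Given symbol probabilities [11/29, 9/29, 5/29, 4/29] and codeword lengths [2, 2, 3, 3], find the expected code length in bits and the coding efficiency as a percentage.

Average length L = Σ p_i × l_i = 2.3103 bits
Entropy H = 1.8858 bits
Efficiency η = H/L × 100% = 81.62%


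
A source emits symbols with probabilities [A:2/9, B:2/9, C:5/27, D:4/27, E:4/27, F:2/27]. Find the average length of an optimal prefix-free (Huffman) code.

Huffman tree construction:
Combine smallest probabilities repeatedly
Resulting codes:
  A: 00 (length 2)
  B: 01 (length 2)
  C: 111 (length 3)
  D: 101 (length 3)
  E: 110 (length 3)
  F: 100 (length 3)
Average length = Σ p(s) × length(s) = 2.5556 bits


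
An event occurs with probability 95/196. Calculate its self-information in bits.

Information content I(x) = -log₂(p(x))
I = -log₂(95/196) = -log₂(0.4847)
I = 1.0449 bits


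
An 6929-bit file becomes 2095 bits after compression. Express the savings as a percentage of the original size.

Space savings = (1 - Compressed/Original) × 100%
= (1 - 2095/6929) × 100%
= 69.76%


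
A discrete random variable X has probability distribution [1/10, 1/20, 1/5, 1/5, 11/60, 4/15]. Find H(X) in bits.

H(X) = -Σ p(x) log₂ p(x)
  -1/10 × log₂(1/10) = 0.3322
  -1/20 × log₂(1/20) = 0.2161
  -1/5 × log₂(1/5) = 0.4644
  -1/5 × log₂(1/5) = 0.4644
  -11/60 × log₂(11/60) = 0.4487
  -4/15 × log₂(4/15) = 0.5085
H(X) = 2.4343 bits


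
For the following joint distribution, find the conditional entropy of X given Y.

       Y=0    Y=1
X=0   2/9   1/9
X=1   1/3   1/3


H(X|Y) = Σ_y p(y) H(X|Y=y)
  p(Y=0) = 5/9, H(X|Y=0) = 0.9710
  p(Y=1) = 4/9, H(X|Y=1) = 0.8113
H(X|Y) = 0.5556×0.9710 + 0.4444×0.8113 = 0.9000 bits


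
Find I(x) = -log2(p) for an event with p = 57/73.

Information content I(x) = -log₂(p(x))
I = -log₂(57/73) = -log₂(0.7808)
I = 0.3569 bits


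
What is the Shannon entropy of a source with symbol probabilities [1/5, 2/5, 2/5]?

H(X) = -Σ p(x) log₂ p(x)
  -1/5 × log₂(1/5) = 0.4644
  -2/5 × log₂(2/5) = 0.5288
  -2/5 × log₂(2/5) = 0.5288
H(X) = 1.5219 bits


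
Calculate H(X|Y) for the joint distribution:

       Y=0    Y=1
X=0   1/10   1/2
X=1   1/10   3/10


H(X|Y) = Σ_y p(y) H(X|Y=y)
  p(Y=0) = 1/5, H(X|Y=0) = 1.0000
  p(Y=1) = 4/5, H(X|Y=1) = 0.9544
H(X|Y) = 0.2000×1.0000 + 0.8000×0.9544 = 0.9635 bits


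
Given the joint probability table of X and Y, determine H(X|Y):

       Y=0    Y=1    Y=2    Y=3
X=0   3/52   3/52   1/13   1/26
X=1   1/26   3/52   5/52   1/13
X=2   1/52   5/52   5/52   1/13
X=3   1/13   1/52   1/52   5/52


H(X|Y) = Σ_y p(y) H(X|Y=y)
  p(Y=0) = 5/26, H(X|Y=0) = 1.8464
  p(Y=1) = 3/13, H(X|Y=1) = 1.8250
  p(Y=2) = 15/52, H(X|Y=2) = 1.8256
  p(Y=3) = 15/52, H(X|Y=3) = 1.9329
H(X|Y) = 0.1923×1.8464 + 0.2308×1.8250 + 0.2885×1.8256 + 0.2885×1.9329 = 1.8604 bits


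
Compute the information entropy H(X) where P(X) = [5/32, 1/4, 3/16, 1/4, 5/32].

H(X) = -Σ p(x) log₂ p(x)
  -5/32 × log₂(5/32) = 0.4184
  -1/4 × log₂(1/4) = 0.5000
  -3/16 × log₂(3/16) = 0.4528
  -1/4 × log₂(1/4) = 0.5000
  -5/32 × log₂(5/32) = 0.4184
H(X) = 2.2897 bits


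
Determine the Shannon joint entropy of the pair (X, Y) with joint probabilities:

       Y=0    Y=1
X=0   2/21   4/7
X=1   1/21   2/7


H(X,Y) = -Σ p(x,y) log₂ p(x,y)
  p(0,0)=2/21: -0.0952 × log₂(0.0952) = 0.3231
  p(0,1)=4/7: -0.5714 × log₂(0.5714) = 0.4613
  p(1,0)=1/21: -0.0476 × log₂(0.0476) = 0.2092
  p(1,1)=2/7: -0.2857 × log₂(0.2857) = 0.5164
H(X,Y) = 1.5100 bits


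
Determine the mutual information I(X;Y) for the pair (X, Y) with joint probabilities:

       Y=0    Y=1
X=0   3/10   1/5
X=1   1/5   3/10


H(X) = 1.0000, H(Y) = 1.0000, H(X,Y) = 1.9710
I(X;Y) = H(X) + H(Y) - H(X,Y) = 0.0290 bits


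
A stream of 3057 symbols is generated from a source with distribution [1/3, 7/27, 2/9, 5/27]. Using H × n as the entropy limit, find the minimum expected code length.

Entropy H = 1.9660 bits/symbol
Minimum bits = H × n = 1.9660 × 3057
= 6010.03 bits


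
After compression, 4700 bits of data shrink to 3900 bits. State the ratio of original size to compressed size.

Compression ratio = Original / Compressed
= 4700 / 3900 = 1.21:1


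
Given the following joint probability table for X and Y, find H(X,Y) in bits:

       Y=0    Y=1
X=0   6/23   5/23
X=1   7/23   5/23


H(X,Y) = -Σ p(x,y) log₂ p(x,y)
  p(0,0)=6/23: -0.2609 × log₂(0.2609) = 0.5057
  p(0,1)=5/23: -0.2174 × log₂(0.2174) = 0.4786
  p(1,0)=7/23: -0.3043 × log₂(0.3043) = 0.5223
  p(1,1)=5/23: -0.2174 × log₂(0.2174) = 0.4786
H(X,Y) = 1.9853 bits


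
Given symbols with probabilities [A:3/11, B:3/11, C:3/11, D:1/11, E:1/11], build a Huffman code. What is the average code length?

Huffman tree construction:
Combine smallest probabilities repeatedly
Resulting codes:
  A: 01 (length 2)
  B: 10 (length 2)
  C: 11 (length 2)
  D: 000 (length 3)
  E: 001 (length 3)
Average length = Σ p(s) × length(s) = 2.1818 bits


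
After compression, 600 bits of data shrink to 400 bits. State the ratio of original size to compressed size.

Compression ratio = Original / Compressed
= 600 / 400 = 1.50:1


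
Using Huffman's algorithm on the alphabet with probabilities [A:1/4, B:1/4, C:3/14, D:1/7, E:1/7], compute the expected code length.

Huffman tree construction:
Combine smallest probabilities repeatedly
Resulting codes:
  A: 01 (length 2)
  B: 10 (length 2)
  C: 00 (length 2)
  D: 110 (length 3)
  E: 111 (length 3)
Average length = Σ p(s) × length(s) = 2.2857 bits


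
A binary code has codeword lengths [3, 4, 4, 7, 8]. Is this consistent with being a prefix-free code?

Kraft inequality: Σ 2^(-l_i) ≤ 1 for prefix-free code
Calculating: 2^(-3) + 2^(-4) + 2^(-4) + 2^(-7) + 2^(-8)
= 0.125 + 0.0625 + 0.0625 + 0.0078125 + 0.00390625
= 0.2617
Since 0.2617 ≤ 1, prefix-free code exists


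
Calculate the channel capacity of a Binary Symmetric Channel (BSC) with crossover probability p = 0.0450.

For BSC with error probability p:
C = 1 - H(p) where H(p) is binary entropy
H(0.0450) = -0.0450 × log₂(0.0450) - 0.9550 × log₂(0.9550)
H(p) = 0.2648
C = 1 - 0.2648 = 0.7352 bits/use


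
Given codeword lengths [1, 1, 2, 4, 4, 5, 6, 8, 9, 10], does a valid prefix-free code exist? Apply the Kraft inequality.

Kraft inequality: Σ 2^(-l_i) ≤ 1 for prefix-free code
Calculating: 2^(-1) + 2^(-1) + 2^(-2) + 2^(-4) + 2^(-4) + 2^(-5) + 2^(-6) + 2^(-8) + 2^(-9) + 2^(-10)
= 0.5 + 0.5 + 0.25 + 0.0625 + 0.0625 + 0.03125 + 0.015625 + 0.00390625 + 0.001953125 + 0.0009765625
= 1.4287
Since 1.4287 > 1, prefix-free code does not exist


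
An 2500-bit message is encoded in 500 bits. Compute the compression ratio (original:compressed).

Compression ratio = Original / Compressed
= 2500 / 500 = 5.00:1


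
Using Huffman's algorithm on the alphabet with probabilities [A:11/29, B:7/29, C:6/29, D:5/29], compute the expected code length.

Huffman tree construction:
Combine smallest probabilities repeatedly
Resulting codes:
  A: 11 (length 2)
  B: 10 (length 2)
  C: 01 (length 2)
  D: 00 (length 2)
Average length = Σ p(s) × length(s) = 2.0000 bits


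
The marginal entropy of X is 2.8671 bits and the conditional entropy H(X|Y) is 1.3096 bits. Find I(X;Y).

I(X;Y) = H(X) - H(X|Y)
I(X;Y) = 2.8671 - 1.3096 = 1.5575 bits


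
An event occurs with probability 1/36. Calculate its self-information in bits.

Information content I(x) = -log₂(p(x))
I = -log₂(1/36) = -log₂(0.0278)
I = 5.1699 bits


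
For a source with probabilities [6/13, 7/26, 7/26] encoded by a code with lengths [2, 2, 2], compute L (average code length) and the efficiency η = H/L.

Average length L = Σ p_i × l_i = 2.0000 bits
Entropy H = 1.5342 bits
Efficiency η = H/L × 100% = 76.71%


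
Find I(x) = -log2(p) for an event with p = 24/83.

Information content I(x) = -log₂(p(x))
I = -log₂(24/83) = -log₂(0.2892)
I = 1.7901 bits


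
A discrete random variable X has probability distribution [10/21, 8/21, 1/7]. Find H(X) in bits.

H(X) = -Σ p(x) log₂ p(x)
  -10/21 × log₂(10/21) = 0.5097
  -8/21 × log₂(8/21) = 0.5304
  -1/7 × log₂(1/7) = 0.4011
H(X) = 1.4412 bits


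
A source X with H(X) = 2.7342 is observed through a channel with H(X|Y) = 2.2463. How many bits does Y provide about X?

I(X;Y) = H(X) - H(X|Y)
I(X;Y) = 2.7342 - 2.2463 = 0.4879 bits


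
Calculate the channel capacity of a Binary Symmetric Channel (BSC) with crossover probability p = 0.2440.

For BSC with error probability p:
C = 1 - H(p) where H(p) is binary entropy
H(0.2440) = -0.2440 × log₂(0.2440) - 0.7560 × log₂(0.7560)
H(p) = 0.8016
C = 1 - 0.8016 = 0.1984 bits/use


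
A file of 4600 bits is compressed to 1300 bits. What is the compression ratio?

Compression ratio = Original / Compressed
= 4600 / 1300 = 3.54:1


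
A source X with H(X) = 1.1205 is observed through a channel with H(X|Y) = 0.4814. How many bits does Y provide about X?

I(X;Y) = H(X) - H(X|Y)
I(X;Y) = 1.1205 - 0.4814 = 0.6391 bits


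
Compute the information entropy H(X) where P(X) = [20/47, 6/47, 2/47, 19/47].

H(X) = -Σ p(x) log₂ p(x)
  -20/47 × log₂(20/47) = 0.5245
  -6/47 × log₂(6/47) = 0.3791
  -2/47 × log₂(2/47) = 0.1938
  -19/47 × log₂(19/47) = 0.5282
H(X) = 1.6257 bits


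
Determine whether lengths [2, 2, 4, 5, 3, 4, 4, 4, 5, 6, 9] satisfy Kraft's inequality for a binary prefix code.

Kraft inequality: Σ 2^(-l_i) ≤ 1 for prefix-free code
Calculating: 2^(-2) + 2^(-2) + 2^(-4) + 2^(-5) + 2^(-3) + 2^(-4) + 2^(-4) + 2^(-4) + 2^(-5) + 2^(-6) + 2^(-9)
= 0.25 + 0.25 + 0.0625 + 0.03125 + 0.125 + 0.0625 + 0.0625 + 0.0625 + 0.03125 + 0.015625 + 0.001953125
= 0.9551
Since 0.9551 ≤ 1, prefix-free code exists


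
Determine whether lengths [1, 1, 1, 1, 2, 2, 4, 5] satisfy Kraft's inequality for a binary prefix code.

Kraft inequality: Σ 2^(-l_i) ≤ 1 for prefix-free code
Calculating: 2^(-1) + 2^(-1) + 2^(-1) + 2^(-1) + 2^(-2) + 2^(-2) + 2^(-4) + 2^(-5)
= 0.5 + 0.5 + 0.5 + 0.5 + 0.25 + 0.25 + 0.0625 + 0.03125
= 2.5938
Since 2.5938 > 1, prefix-free code does not exist


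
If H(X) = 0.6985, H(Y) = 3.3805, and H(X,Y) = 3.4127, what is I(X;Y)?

I(X;Y) = H(X) + H(Y) - H(X,Y)
I(X;Y) = 0.6985 + 3.3805 - 3.4127 = 0.6663 bits


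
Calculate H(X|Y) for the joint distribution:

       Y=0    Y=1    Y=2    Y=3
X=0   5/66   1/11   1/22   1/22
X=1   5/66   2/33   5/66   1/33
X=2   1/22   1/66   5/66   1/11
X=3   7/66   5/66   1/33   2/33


H(X|Y) = Σ_y p(y) H(X|Y=y)
  p(Y=0) = 10/33, H(X|Y=0) = 1.9406
  p(Y=1) = 8/33, H(X|Y=1) = 1.8050
  p(Y=2) = 5/22, H(X|Y=2) = 1.9086
  p(Y=3) = 5/22, H(X|Y=3) = 1.8892
H(X|Y) = 0.3030×1.9406 + 0.2424×1.8050 + 0.2273×1.9086 + 0.2273×1.8892 = 1.8888 bits


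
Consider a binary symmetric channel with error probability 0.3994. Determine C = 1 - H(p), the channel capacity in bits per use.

For BSC with error probability p:
C = 1 - H(p) where H(p) is binary entropy
H(0.3994) = -0.3994 × log₂(0.3994) - 0.6006 × log₂(0.6006)
H(p) = 0.9706
C = 1 - 0.9706 = 0.0294 bits/use


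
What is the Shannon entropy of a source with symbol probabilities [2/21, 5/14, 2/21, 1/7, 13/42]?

H(X) = -Σ p(x) log₂ p(x)
  -2/21 × log₂(2/21) = 0.3231
  -5/14 × log₂(5/14) = 0.5305
  -2/21 × log₂(2/21) = 0.3231
  -1/7 × log₂(1/7) = 0.4011
  -13/42 × log₂(13/42) = 0.5237
H(X) = 2.1014 bits


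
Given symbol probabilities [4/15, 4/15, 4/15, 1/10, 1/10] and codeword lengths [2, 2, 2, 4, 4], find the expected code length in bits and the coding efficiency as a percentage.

Average length L = Σ p_i × l_i = 2.4000 bits
Entropy H = 2.1899 bits
Efficiency η = H/L × 100% = 91.25%


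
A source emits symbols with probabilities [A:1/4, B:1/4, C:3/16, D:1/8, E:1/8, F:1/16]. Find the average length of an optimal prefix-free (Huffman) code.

Huffman tree construction:
Combine smallest probabilities repeatedly
Resulting codes:
  A: 01 (length 2)
  B: 10 (length 2)
  C: 111 (length 3)
  D: 001 (length 3)
  E: 110 (length 3)
  F: 000 (length 3)
Average length = Σ p(s) × length(s) = 2.5000 bits


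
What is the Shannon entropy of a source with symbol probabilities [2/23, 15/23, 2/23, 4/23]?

H(X) = -Σ p(x) log₂ p(x)
  -2/23 × log₂(2/23) = 0.3064
  -15/23 × log₂(15/23) = 0.4022
  -2/23 × log₂(2/23) = 0.3064
  -4/23 × log₂(4/23) = 0.4389
H(X) = 1.4539 bits


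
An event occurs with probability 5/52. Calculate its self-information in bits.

Information content I(x) = -log₂(p(x))
I = -log₂(5/52) = -log₂(0.0962)
I = 3.3785 bits


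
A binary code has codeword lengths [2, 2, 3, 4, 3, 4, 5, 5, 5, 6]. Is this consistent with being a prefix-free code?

Kraft inequality: Σ 2^(-l_i) ≤ 1 for prefix-free code
Calculating: 2^(-2) + 2^(-2) + 2^(-3) + 2^(-4) + 2^(-3) + 2^(-4) + 2^(-5) + 2^(-5) + 2^(-5) + 2^(-6)
= 0.25 + 0.25 + 0.125 + 0.0625 + 0.125 + 0.0625 + 0.03125 + 0.03125 + 0.03125 + 0.015625
= 0.9844
Since 0.9844 ≤ 1, prefix-free code exists


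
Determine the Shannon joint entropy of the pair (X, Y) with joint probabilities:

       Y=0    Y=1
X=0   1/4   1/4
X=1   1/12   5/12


H(X,Y) = -Σ p(x,y) log₂ p(x,y)
  p(0,0)=1/4: -0.2500 × log₂(0.2500) = 0.5000
  p(0,1)=1/4: -0.2500 × log₂(0.2500) = 0.5000
  p(1,0)=1/12: -0.0833 × log₂(0.0833) = 0.2987
  p(1,1)=5/12: -0.4167 × log₂(0.4167) = 0.5263
H(X,Y) = 1.8250 bits


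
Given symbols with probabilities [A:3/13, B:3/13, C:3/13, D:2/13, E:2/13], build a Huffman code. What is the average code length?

Huffman tree construction:
Combine smallest probabilities repeatedly
Resulting codes:
  A: 00 (length 2)
  B: 01 (length 2)
  C: 10 (length 2)
  D: 110 (length 3)
  E: 111 (length 3)
Average length = Σ p(s) × length(s) = 2.3077 bits


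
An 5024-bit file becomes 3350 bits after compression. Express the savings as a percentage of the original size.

Space savings = (1 - Compressed/Original) × 100%
= (1 - 3350/5024) × 100%
= 33.32%


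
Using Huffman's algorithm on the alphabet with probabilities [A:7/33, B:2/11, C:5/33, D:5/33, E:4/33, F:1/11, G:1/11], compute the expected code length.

Huffman tree construction:
Combine smallest probabilities repeatedly
Resulting codes:
  A: 01 (length 2)
  B: 111 (length 3)
  C: 101 (length 3)
  D: 110 (length 3)
  E: 100 (length 3)
  F: 000 (length 3)
  G: 001 (length 3)
Average length = Σ p(s) × length(s) = 2.7879 bits


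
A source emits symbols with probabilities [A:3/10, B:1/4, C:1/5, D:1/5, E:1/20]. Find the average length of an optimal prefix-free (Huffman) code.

Huffman tree construction:
Combine smallest probabilities repeatedly
Resulting codes:
  A: 11 (length 2)
  B: 01 (length 2)
  C: 101 (length 3)
  D: 00 (length 2)
  E: 100 (length 3)
Average length = Σ p(s) × length(s) = 2.2500 bits


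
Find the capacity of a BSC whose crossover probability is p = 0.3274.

For BSC with error probability p:
C = 1 - H(p) where H(p) is binary entropy
H(0.3274) = -0.3274 × log₂(0.3274) - 0.6726 × log₂(0.6726)
H(p) = 0.9122
C = 1 - 0.9122 = 0.0878 bits/use


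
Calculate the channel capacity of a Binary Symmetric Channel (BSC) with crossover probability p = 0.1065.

For BSC with error probability p:
C = 1 - H(p) where H(p) is binary entropy
H(0.1065) = -0.1065 × log₂(0.1065) - 0.8935 × log₂(0.8935)
H(p) = 0.4893
C = 1 - 0.4893 = 0.5107 bits/use


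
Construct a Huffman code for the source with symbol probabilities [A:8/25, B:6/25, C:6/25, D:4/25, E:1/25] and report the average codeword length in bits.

Huffman tree construction:
Combine smallest probabilities repeatedly
Resulting codes:
  A: 11 (length 2)
  B: 01 (length 2)
  C: 10 (length 2)
  D: 001 (length 3)
  E: 000 (length 3)
Average length = Σ p(s) × length(s) = 2.2000 bits


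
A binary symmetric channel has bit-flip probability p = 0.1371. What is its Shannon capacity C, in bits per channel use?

For BSC with error probability p:
C = 1 - H(p) where H(p) is binary entropy
H(0.1371) = -0.1371 × log₂(0.1371) - 0.8629 × log₂(0.8629)
H(p) = 0.5766
C = 1 - 0.5766 = 0.4234 bits/use


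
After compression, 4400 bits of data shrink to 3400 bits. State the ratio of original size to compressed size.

Compression ratio = Original / Compressed
= 4400 / 3400 = 1.29:1


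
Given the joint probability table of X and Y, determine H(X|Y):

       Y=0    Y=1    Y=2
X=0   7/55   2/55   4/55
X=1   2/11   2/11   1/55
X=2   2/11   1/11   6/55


H(X|Y) = Σ_y p(y) H(X|Y=y)
  p(Y=0) = 27/55, H(X|Y=0) = 1.5664
  p(Y=1) = 17/55, H(X|Y=1) = 1.3328
  p(Y=2) = 1/5, H(X|Y=2) = 1.3222
H(X|Y) = 0.4909×1.5664 + 0.3091×1.3328 + 0.2000×1.3222 = 1.4453 bits


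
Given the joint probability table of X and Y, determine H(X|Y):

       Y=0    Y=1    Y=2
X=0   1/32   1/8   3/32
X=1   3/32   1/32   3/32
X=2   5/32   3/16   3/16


H(X|Y) = Σ_y p(y) H(X|Y=y)
  p(Y=0) = 9/32, H(X|Y=0) = 1.3516
  p(Y=1) = 11/32, H(X|Y=1) = 1.3222
  p(Y=2) = 3/8, H(X|Y=2) = 1.5000
H(X|Y) = 0.2812×1.3516 + 0.3438×1.3222 + 0.3750×1.5000 = 1.3971 bits


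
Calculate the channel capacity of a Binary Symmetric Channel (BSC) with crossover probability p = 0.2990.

For BSC with error probability p:
C = 1 - H(p) where H(p) is binary entropy
H(0.2990) = -0.2990 × log₂(0.2990) - 0.7010 × log₂(0.7010)
H(p) = 0.8801
C = 1 - 0.8801 = 0.1199 bits/use


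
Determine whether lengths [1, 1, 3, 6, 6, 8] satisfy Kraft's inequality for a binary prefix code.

Kraft inequality: Σ 2^(-l_i) ≤ 1 for prefix-free code
Calculating: 2^(-1) + 2^(-1) + 2^(-3) + 2^(-6) + 2^(-6) + 2^(-8)
= 0.5 + 0.5 + 0.125 + 0.015625 + 0.015625 + 0.00390625
= 1.1602
Since 1.1602 > 1, prefix-free code does not exist


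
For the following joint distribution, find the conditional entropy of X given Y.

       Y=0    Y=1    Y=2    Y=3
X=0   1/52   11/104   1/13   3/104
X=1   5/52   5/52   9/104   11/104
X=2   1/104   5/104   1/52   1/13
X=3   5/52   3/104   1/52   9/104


H(X|Y) = Σ_y p(y) H(X|Y=y)
  p(Y=0) = 23/104, H(X|Y=0) = 1.5480
  p(Y=1) = 29/104, H(X|Y=1) = 1.8360
  p(Y=2) = 21/104, H(X|Y=2) = 1.7004
  p(Y=3) = 31/104, H(X|Y=3) = 1.8788
H(X|Y) = 0.2212×1.5480 + 0.2788×1.8360 + 0.2019×1.7004 + 0.2981×1.8788 = 1.7577 bits


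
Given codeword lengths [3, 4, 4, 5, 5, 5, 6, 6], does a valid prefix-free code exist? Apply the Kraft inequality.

Kraft inequality: Σ 2^(-l_i) ≤ 1 for prefix-free code
Calculating: 2^(-3) + 2^(-4) + 2^(-4) + 2^(-5) + 2^(-5) + 2^(-5) + 2^(-6) + 2^(-6)
= 0.125 + 0.0625 + 0.0625 + 0.03125 + 0.03125 + 0.03125 + 0.015625 + 0.015625
= 0.3750
Since 0.3750 ≤ 1, prefix-free code exists


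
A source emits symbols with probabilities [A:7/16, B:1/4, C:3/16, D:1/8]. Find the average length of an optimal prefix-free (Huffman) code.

Huffman tree construction:
Combine smallest probabilities repeatedly
Resulting codes:
  A: 0 (length 1)
  B: 10 (length 2)
  C: 111 (length 3)
  D: 110 (length 3)
Average length = Σ p(s) × length(s) = 1.8750 bits
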